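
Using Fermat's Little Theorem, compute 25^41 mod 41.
By Fermat: 25^{40} ≡ 1 mod 41. So 25^{41} = 25^{40} · 25^{1} ≡ 25^{1} ≡ 25 mod 41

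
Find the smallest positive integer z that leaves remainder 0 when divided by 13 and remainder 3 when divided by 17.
M = 13 × 17 = 221. M₁ = 17, y₁ ≡ 10 mod 13. M₂ = 13, y₂ ≡ 4 mod 17. z = 0×17×10 + 3×13×4 ≡ 156 mod 221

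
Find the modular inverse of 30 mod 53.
Since 53 is prime, by Fermat 30^(-1) ≡ 30^{51} ≡ 23 mod 53. Verify: 30 × 23 = 690 ≡ 1 mod 53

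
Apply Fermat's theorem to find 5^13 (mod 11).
By Fermat: 5^{10} ≡ 1 (mod 11). So 5^{13} = 5^{10} · 5^{3} ≡ 5^{3} ≡ 4 (mod 11)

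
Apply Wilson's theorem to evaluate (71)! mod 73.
(72)! = (71)! × (72) ≡ -1 (mod 73). So (71)! ≡ -1 × (72)^(-1) ≡ (-1)×(-1) = 1 (mod 73)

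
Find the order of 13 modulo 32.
Powers of 13 mod 32: 13^1≡13, 13^2≡9, 13^3≡21, 13^4≡17, 13^5≡29, 13^6≡25, 13^7≡5, 13^8≡1. So the order of 13 is 8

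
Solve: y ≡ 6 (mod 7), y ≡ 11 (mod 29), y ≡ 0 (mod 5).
M = 7 × 29 × 5 = 1015. M₁ = 145, y₁ ≡ 3 (mod 7). M₂ = 35, y₂ ≡ 5 (mod 29). M₃ = 203, y₃ ≡ 2 (mod 5). y = 6×145×3 + 11×35×5 + 0×203×2 ≡ 475 (mod 1015)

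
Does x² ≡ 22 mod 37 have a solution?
By Euler's criterion: 22^{18} ≡ 36 mod 37. Since this equals -1 (≡ 36), 22 is not a QR.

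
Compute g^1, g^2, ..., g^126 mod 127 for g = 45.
45^1, 45^2, ..., 45^{126} mod 127: [45, 120, 66, 49, 46, 38, 59, 115, 95, 84, 97, 47, 83, 52, 54, 17, 3, 8, 106, 71, 20, 11, 114, 50, 91, 31, 125, 37, 14, 122, 29, 35, 51, 9, 24, 64, 86, 60, 33, 88, 23, 19, 93, 121, 111, 42, 112, 87, 105, 26, 27, 72, 65, 4, 53, 99, 10, 69, 57, 25, 109, 79, 126, 82, 7, 61, 78, 81, 89, 68, 12, 32, 43, 30, 80, 44, 75, 73, 110, 124, 119, 21, 56, 107, 116, 13, 77, 36, 96, 2, 90, 113, 5, 98, 92, 76, 118, 103, 63, 41, 67, 94, 39, 104, 108, 34, 6, 16, 85, 15, 40, 22, 101, 100, 55, 62, 123, 74, 28, 117, 58, 70, 102, 18, 48, 1]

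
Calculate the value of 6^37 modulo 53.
By repeated squaring (mod 53): 6^{1}≡6, 6^{2}≡36, 6^{4}≡24, 6^{8}≡46, 6^{16}≡49, 6^{32}≡16. Then 6^{37} = 6^{32+4+1} ≡ 16 × 24 × 6 ≡ 25 (mod 53)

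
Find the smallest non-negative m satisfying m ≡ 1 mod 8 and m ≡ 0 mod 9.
M = 8 × 9 = 72. M₁ = 9, y₁ ≡ 1 mod 8. M₂ = 8, y₂ ≡ 8 mod 9. m = 1×9×1 + 0×8×8 ≡ 9 mod 72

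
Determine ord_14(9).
Powers of 9 mod 14: 9^1≡9, 9^2≡11, 9^3≡1. ord_14(9) = 3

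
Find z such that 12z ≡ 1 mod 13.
Since 13 is prime, by Fermat 12^(-1) ≡ 12^{11} ≡ 12 mod 13. Verify: 12 × 12 = 144 ≡ 1 mod 13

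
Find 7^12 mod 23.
By repeated squaring mod 23: 7^{1}≡7, 7^{2}≡3, 7^{4}≡9, 7^{8}≡12. Then 7^{12} = 7^{8+4} ≡ 12 × 9 ≡ 16 mod 23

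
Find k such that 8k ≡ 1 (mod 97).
Since 97 is prime, by Fermat 8^(-1) ≡ 8^{95} ≡ 85 (mod 97). Verify: 8 × 85 = 680 ≡ 1 (mod 97)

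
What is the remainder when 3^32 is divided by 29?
Using Fermat: 3^{28} ≡ 1 mod 29. 32 ≡ 4 mod 28. So 3^{32} ≡ 3^{4} ≡ 23 mod 29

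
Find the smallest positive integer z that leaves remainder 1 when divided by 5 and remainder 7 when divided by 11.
M = 5 × 11 = 55. M₁ = 11, y₁ ≡ 1 (mod 5). M₂ = 5, y₂ ≡ 9 (mod 11). z = 1×11×1 + 7×5×9 ≡ 51 (mod 55)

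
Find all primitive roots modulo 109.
There are φ(108) = 36 primitive roots mod 109: {6, 10, 11, 13, 14, 18, 24, 30, 37, 39, 40, 42, 44, 47, 50, 51, 52, 53, 56, 57, 58, 59, 62, 65, 67, 69, 70, 72, 79, 85, 91, 95, 96, 98, 99, 103}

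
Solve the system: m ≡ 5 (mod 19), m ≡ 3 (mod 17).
M = 19 × 17 = 323. M₁ = 17, y₁ ≡ 9 (mod 19). M₂ = 19, y₂ ≡ 9 (mod 17). m = 5×17×9 + 3×19×9 ≡ 309 (mod 323)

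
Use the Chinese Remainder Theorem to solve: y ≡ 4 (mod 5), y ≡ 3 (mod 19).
M = 5 × 19 = 95. M₁ = 19, y₁ ≡ 4 (mod 5). M₂ = 5, y₂ ≡ 4 (mod 19). y = 4×19×4 + 3×5×4 ≡ 79 (mod 95)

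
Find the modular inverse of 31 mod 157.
Since 157 is prime, by Fermat 31^(-1) ≡ 31^{155} ≡ 76 mod 157. Verify: 31 × 76 = 2356 ≡ 1 mod 157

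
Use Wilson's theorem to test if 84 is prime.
(83)! mod 84 = 0. Since 0 ≢ -1 (mod 84), 84 is not prime.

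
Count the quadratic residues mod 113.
Exactly half the non-zero residues mod a prime are QRs: (113-1)/2 = 56.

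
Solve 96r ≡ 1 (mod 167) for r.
Since 167 is prime, by Fermat 96^(-1) ≡ 96^{165} ≡ 127 (mod 167). Verify: 96 × 127 = 12192 ≡ 1 (mod 167)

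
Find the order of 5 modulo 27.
Powers of 5 mod 27: 5^1≡5, 5^2≡25, 5^3≡17, 5^4≡4, 5^5≡20, 5^6≡19, 5^7≡14, 5^8≡16, 5^9≡26, 5^10≡22, 5^11≡2, 5^12≡10, 5^13≡23, 5^14≡7, 5^15≡8, 5^16≡13, 5^17≡11, 5^18≡1. Order = 18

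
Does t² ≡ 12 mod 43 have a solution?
By Euler's criterion: 12^{21} ≡ 42 mod 43. Since this equals -1 (≡ 42), 12 is not a QR.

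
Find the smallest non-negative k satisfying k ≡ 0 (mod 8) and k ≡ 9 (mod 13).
M = 8 × 13 = 104. M₁ = 13, y₁ ≡ 5 (mod 8). M₂ = 8, y₂ ≡ 5 (mod 13). k = 0×13×5 + 9×8×5 ≡ 48 (mod 104)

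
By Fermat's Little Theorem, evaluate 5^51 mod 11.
By Fermat: 5^{10} ≡ 1 mod 11. 51 = 5×10 + 1. So 5^{51} ≡ 5^{1} ≡ 5 mod 11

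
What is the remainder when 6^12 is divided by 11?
Using Fermat: 6^{10} ≡ 1 (mod 11). 12 ≡ 2 (mod 10). So 6^{12} ≡ 6^{2} ≡ 3 (mod 11)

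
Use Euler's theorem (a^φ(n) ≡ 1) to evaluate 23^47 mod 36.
By Euler: 23^{12} ≡ 1 mod 36 since gcd(23, 36) = 1. 47 = 3×12 + 11. So 23^{47} ≡ 23^{11} ≡ 11 mod 36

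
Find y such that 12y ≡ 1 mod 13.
Since 13 is prime, by Fermat 12^(-1) ≡ 12^{11} ≡ 12 mod 13. Verify: 12 × 12 = 144 ≡ 1 mod 13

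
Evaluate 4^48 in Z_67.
By repeated squaring mod 67: 4^{1}≡4, 4^{2}≡16, 4^{4}≡55, 4^{8}≡10, 4^{16}≡33, 4^{32}≡17. Then 4^{48} = 4^{32+16} ≡ 17 × 33 ≡ 25 mod 67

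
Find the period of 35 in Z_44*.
Powers of 35 mod 44: 35^1≡35, 35^2≡37, 35^3≡19, 35^4≡5, 35^5≡43, 35^6≡9, 35^7≡7, 35^8≡25, 35^9≡39, 35^10≡1. So the order of 35 is 10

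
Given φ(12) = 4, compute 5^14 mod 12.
By Euler: 5^{4} ≡ 1 mod 12 since gcd(5, 12) = 1. 14 = 3×4 + 2. So 5^{14} ≡ 5^{2} ≡ 1 mod 12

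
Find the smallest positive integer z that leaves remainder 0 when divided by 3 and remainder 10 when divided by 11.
M = 3 × 11 = 33. M₁ = 11, y₁ ≡ 2 mod 3. M₂ = 3, y₂ ≡ 4 mod 11. z = 0×11×2 + 10×3×4 ≡ 21 mod 33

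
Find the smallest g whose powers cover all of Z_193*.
g = 5. Powers: [5, 25, 125, 46, 37, 185, 153, 186, 158, ...] generates all 192 non-zero residues.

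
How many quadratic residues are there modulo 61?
The squaring map on Z_61* is 2-to-1, so there are (60)/2 = 30 QRs.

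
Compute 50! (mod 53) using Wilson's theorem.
(52)! = (50)! × (51) × (52) ≡ -1 (mod 53). So (50)! ≡ -1 × [(52)(51)]^(-1) ≡ 26 (mod 53)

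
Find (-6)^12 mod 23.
By repeated squaring mod 23: (-6)^{1}≡17, (-6)^{2}≡13, (-6)^{4}≡8, (-6)^{8}≡18. Then (-6)^{12} = (-6)^{8+4} ≡ 18 × 8 ≡ 6 mod 23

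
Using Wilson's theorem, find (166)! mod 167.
By Wilson's theorem, (166)! ≡ -1 ≡ 166 mod 167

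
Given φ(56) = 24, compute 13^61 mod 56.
By Euler: 13^{24} ≡ 1 (mod 56) since gcd(13, 56) = 1. 61 = 2×24 + 13. So 13^{61} ≡ 13^{13} ≡ 13 (mod 56)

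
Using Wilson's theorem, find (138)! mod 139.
By Wilson's theorem, (138)! ≡ -1 ≡ 138 mod 139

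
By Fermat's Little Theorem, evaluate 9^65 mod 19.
By Fermat: 9^{18} ≡ 1 mod 19. 65 = 3×18 + 11. So 9^{65} ≡ 9^{11} ≡ 5 mod 19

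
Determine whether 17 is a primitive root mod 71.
17^{10} ≡ 1 (mod 71) and 10 < 70, so ord_71(17) = 10 ≠ 70 and 17 is not a primitive root.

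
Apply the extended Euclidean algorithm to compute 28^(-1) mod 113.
Extended GCD: 28(-4) + 113(1) = 1. So 28^(-1) ≡ -4 ≡ 109 (mod 113). Verify: 28 × 109 = 3052 ≡ 1 (mod 113)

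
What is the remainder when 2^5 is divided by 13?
By repeated squaring mod 13: 2^{1}≡2, 2^{2}≡4, 2^{4}≡3. Then 2^{5} = 2^{4+1} ≡ 3 × 2 ≡ 6 mod 13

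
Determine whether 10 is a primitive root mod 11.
10^{2} ≡ 1 mod 11 and 2 < 10, so ord_11(10) = 2 ≠ 10 and 10 is not a primitive root.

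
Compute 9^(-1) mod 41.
Since 41 is prime, by Fermat 9^(-1) ≡ 9^{39} ≡ 32 mod 41. Verify: 9 × 32 = 288 ≡ 1 mod 41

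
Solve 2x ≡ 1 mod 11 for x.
Since 11 is prime, by Fermat 2^(-1) ≡ 2^{9} ≡ 6 mod 11. Verify: 2 × 6 = 12 ≡ 1 mod 11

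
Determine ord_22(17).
Powers of 17 mod 22: 17^1≡17, 17^2≡3, 17^3≡7, 17^4≡9, 17^5≡21, 17^6≡5, 17^7≡19, 17^8≡15, 17^9≡13, 17^10≡1. ord_22(17) = 10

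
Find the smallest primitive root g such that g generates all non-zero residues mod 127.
g = 3. For each prime q|126: 3^{63}≡126, 3^{42}≡107, 3^{18}≡4, none ≡ 1, so ord_127(3) = 126 and 3 is a primitive root.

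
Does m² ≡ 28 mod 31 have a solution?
By Euler's criterion: 28^{15} ≡ 1 mod 31. Since this equals 1, 28 is a QR.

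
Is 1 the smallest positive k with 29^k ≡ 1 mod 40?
Powers of 29 mod 40: 29^1≡29, 29^2≡1. 29^1≡29≢1, so ord ≠ 1. No, the actual order is 2.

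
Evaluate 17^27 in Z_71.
By repeated squaring (mod 71): 17^{1}≡17, 17^{2}≡5, 17^{4}≡25, 17^{8}≡57, 17^{16}≡54. Then 17^{27} = 17^{16+8+2+1} ≡ 54 × 57 × 5 × 17 ≡ 66 (mod 71)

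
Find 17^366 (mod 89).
Using Fermat: 17^{88} ≡ 1 (mod 89). 366 ≡ 14 (mod 88). So 17^{366} ≡ 17^{14} ≡ 11 (mod 89)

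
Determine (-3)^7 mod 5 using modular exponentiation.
Using Fermat: (-3)^{4} ≡ 1 mod 5. 7 ≡ 3 mod 4. So (-3)^{7} ≡ (-3)^{3} ≡ 3 mod 5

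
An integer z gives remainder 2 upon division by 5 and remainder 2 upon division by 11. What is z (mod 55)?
M = 5 × 11 = 55. M₁ = 11, y₁ ≡ 1 (mod 5). M₂ = 5, y₂ ≡ 9 (mod 11). z = 2×11×1 + 2×5×9 ≡ 2 (mod 55)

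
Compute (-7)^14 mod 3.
Using Fermat: (-7)^{2} ≡ 1 (mod 3). 14 ≡ 0 (mod 2). So (-7)^{14} ≡ (-7)^{0} ≡ 1 (mod 3)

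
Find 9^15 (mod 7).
Using Fermat: 9^{6} ≡ 1 (mod 7). 15 ≡ 3 (mod 6). So 9^{15} ≡ 9^{3} ≡ 1 (mod 7)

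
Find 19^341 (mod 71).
Using Fermat: 19^{70} ≡ 1 (mod 71). 341 ≡ 61 (mod 70). So 19^{341} ≡ 19^{61} ≡ 60 (mod 71)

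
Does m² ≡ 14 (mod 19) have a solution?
By Euler's criterion: 14^{9} ≡ 18 (mod 19). Since this equals -1 (≡ 18), 14 is not a QR.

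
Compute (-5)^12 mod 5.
By repeated squaring mod 5: (-5)^{1}≡0, (-5)^{2}≡0, (-5)^{4}≡0, (-5)^{8}≡0. Then (-5)^{12} = (-5)^{8+4} ≡ 0 × 0 ≡ 0 mod 5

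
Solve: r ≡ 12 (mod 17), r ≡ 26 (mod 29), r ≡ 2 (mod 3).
M = 17 × 29 × 3 = 1479. M₁ = 87, y₁ ≡ 9 (mod 17). M₂ = 51, y₂ ≡ 4 (mod 29). M₃ = 493, y₃ ≡ 1 (mod 3). r = 12×87×9 + 26×51×4 + 2×493×1 ≡ 896 (mod 1479)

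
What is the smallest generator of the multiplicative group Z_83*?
g = 2. For each prime q|82: 2^{41}≡82, 2^{2}≡4, none ≡ 1, so ord_83(2) = 82 and 2 is a primitive root.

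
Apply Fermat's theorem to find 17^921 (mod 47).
By Fermat: 17^{46} ≡ 1 (mod 47). 921 ≡ 1 (mod 46). So 17^{921} ≡ 17^{1} ≡ 17 (mod 47)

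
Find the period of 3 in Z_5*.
Powers of 3 mod 5: 3^1≡3, 3^2≡4, 3^3≡2, 3^4≡1. So the order of 3 is 4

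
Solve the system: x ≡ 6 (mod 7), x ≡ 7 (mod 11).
M = 7 × 11 = 77. M₁ = 11, y₁ ≡ 2 (mod 7). M₂ = 7, y₂ ≡ 8 (mod 11). x = 6×11×2 + 7×7×8 ≡ 62 (mod 77)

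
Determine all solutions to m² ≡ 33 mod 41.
The square roots of 33 mod 41 are 19 and 22. Verify: 19² = 361 ≡ 33 mod 41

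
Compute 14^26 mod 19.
Using Fermat: 14^{18} ≡ 1 mod 19. 26 ≡ 8 mod 18. So 14^{26} ≡ 14^{8} ≡ 4 mod 19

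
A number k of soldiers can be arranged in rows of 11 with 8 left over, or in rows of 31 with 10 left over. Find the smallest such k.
M = 11 × 31 = 341. M₁ = 31, y₁ ≡ 5 (mod 11). M₂ = 11, y₂ ≡ 17 (mod 31). k = 8×31×5 + 10×11×17 ≡ 41 (mod 341)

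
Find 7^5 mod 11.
By repeated squaring mod 11: 7^{1}≡7, 7^{2}≡5, 7^{4}≡3. Then 7^{5} = 7^{4+1} ≡ 3 × 7 ≡ 10 mod 11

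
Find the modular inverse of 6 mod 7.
Since 7 is prime, by Fermat 6^(-1) ≡ 6^{5} ≡ 6 (mod 7). Verify: 6 × 6 = 36 ≡ 1 (mod 7)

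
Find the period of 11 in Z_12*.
Powers of 11 mod 12: 11^1≡11, 11^2≡1. So the order of 11 is 2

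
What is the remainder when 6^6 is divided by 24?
By repeated squaring mod 24: 6^{1}≡6, 6^{2}≡12, 6^{4}≡0. Then 6^{6} = 6^{4+2} ≡ 0 × 12 ≡ 0 mod 24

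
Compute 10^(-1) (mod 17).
Since 17 is prime, by Fermat 10^(-1) ≡ 10^{15} ≡ 12 (mod 17). Verify: 10 × 12 = 120 ≡ 1 (mod 17)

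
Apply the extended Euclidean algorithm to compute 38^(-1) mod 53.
Extended GCD: 38(7) + 53(-5) = 1. So 38^(-1) ≡ 7 (mod 53). Verify: 38 × 7 = 266 ≡ 1 (mod 53)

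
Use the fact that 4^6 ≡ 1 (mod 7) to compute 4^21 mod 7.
By Fermat: 4^{6} ≡ 1 (mod 7). 21 = 3×6 + 3. So 4^{21} ≡ 4^{3} ≡ 1 (mod 7)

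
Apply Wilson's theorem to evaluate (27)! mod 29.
(28)! = (27)! × (28) ≡ -1 mod 29. So (27)! ≡ -1 × (28)^(-1) ≡ (-1)×(-1) = 1 mod 29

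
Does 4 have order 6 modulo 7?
4^{3} ≡ 1 mod 7 and 3 < 6, so ord_7(4) = 3 ≠ 6 and 4 is not a primitive root.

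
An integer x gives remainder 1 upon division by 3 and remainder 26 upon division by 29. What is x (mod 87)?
M = 3 × 29 = 87. M₁ = 29, y₁ ≡ 2 (mod 3). M₂ = 3, y₂ ≡ 10 (mod 29). x = 1×29×2 + 26×3×10 ≡ 55 (mod 87)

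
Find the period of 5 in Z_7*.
Powers of 5 mod 7: 5^1≡5, 5^2≡4, 5^3≡6, 5^4≡2, 5^5≡3, 5^6≡1. ord_7(5) = 6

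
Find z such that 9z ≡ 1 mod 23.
Since 23 is prime, by Fermat 9^(-1) ≡ 9^{21} ≡ 18 mod 23. Verify: 9 × 18 = 162 ≡ 1 mod 23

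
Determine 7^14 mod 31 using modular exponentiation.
By repeated squaring (mod 31): 7^{1}≡7, 7^{2}≡18, 7^{4}≡14, 7^{8}≡10. Then 7^{14} = 7^{8+4+2} ≡ 10 × 14 × 18 ≡ 9 (mod 31)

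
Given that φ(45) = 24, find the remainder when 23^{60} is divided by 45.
By Euler: 23^{24} ≡ 1 (mod 45) since gcd(23, 45) = 1. 60 = 2×24 + 12. So 23^{60} ≡ 23^{12} ≡ 1 (mod 45)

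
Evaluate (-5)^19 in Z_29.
By repeated squaring mod 29: (-5)^{1}≡24, (-5)^{2}≡25, (-5)^{4}≡16, (-5)^{8}≡24, (-5)^{16}≡25. Then (-5)^{19} = (-5)^{16+2+1} ≡ 25 × 25 × 24 ≡ 7 mod 29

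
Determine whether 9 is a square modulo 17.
By Euler's criterion: 9^{8} ≡ 1 mod 17. Since this equals 1, 9 is a QR.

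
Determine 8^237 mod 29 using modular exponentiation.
Using Fermat: 8^{28} ≡ 1 mod 29. 237 ≡ 13 mod 28. So 8^{237} ≡ 8^{13} ≡ 18 mod 29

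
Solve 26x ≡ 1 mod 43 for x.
Since 43 is prime, by Fermat 26^(-1) ≡ 26^{41} ≡ 5 mod 43. Verify: 26 × 5 = 130 ≡ 1 mod 43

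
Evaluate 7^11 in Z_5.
Using Fermat: 7^{4} ≡ 1 mod 5. 11 ≡ 3 mod 4. So 7^{11} ≡ 7^{3} ≡ 3 mod 5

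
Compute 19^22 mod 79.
By repeated squaring mod 79: 19^{1}≡19, 19^{2}≡45, 19^{4}≡50, 19^{8}≡51, 19^{16}≡73. Then 19^{22} = 19^{16+4+2} ≡ 73 × 50 × 45 ≡ 9 mod 79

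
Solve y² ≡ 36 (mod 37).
The square roots of 36 mod 37 are 6 and 31. Verify: 6² = 36 ≡ 36 (mod 37)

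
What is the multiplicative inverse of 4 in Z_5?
Since 5 is prime, by Fermat 4^(-1) ≡ 4^{3} ≡ 4 mod 5. Verify: 4 × 4 = 16 ≡ 1 mod 5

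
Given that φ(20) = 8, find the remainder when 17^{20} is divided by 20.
By Euler: 17^{8} ≡ 1 mod 20 since gcd(17, 20) = 1. 20 = 2×8 + 4. So 17^{20} ≡ 17^{4} ≡ 1 mod 20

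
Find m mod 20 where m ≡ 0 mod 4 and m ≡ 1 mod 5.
M = 4 × 5 = 20. M₁ = 5, y₁ ≡ 1 mod 4. M₂ = 4, y₂ ≡ 4 mod 5. m = 0×5×1 + 1×4×4 ≡ 16 mod 20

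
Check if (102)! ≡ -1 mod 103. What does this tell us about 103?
(102)! mod 103 = 102. Since this equals -1 mod 103, Wilson confirms 103 is prime.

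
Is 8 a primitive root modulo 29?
ord_29(8) divides 28. For each prime q|28: 8^{14}≡28, 8^{4}≡7, none ≡ 1. So 8 has order 28 and is a primitive root mod 29.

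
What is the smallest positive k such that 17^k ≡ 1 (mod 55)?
Powers of 17 mod 55: 17^1≡17, 17^2≡14, 17^3≡18, 17^4≡31, 17^5≡32, 17^6≡49, 17^7≡8, 17^8≡26, 17^9≡2, 17^10≡34, 17^11≡28, 17^12≡36, 17^13≡7, 17^14≡9, 17^15≡43, 17^16≡16, 17^17≡52, 17^18≡4, 17^19≡13, 17^20≡1. So the order of 17 is 20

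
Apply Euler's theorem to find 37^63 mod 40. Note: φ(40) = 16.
By Euler: 37^{16} ≡ 1 mod 40 since gcd(37, 40) = 1. 63 = 3×16 + 15. So 37^{63} ≡ 37^{15} ≡ 13 mod 40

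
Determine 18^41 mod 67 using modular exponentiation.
By repeated squaring (mod 67): 18^{1}≡18, 18^{2}≡56, 18^{4}≡54, 18^{8}≡35, 18^{16}≡19, 18^{32}≡26. Then 18^{41} = 18^{32+8+1} ≡ 26 × 35 × 18 ≡ 32 (mod 67)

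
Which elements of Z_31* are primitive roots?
There are φ(30) = 8 primitive roots mod 31: {3, 11, 12, 13, 17, 21, 22, 24}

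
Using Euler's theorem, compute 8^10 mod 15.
By Euler: 8^{8} ≡ 1 (mod 15) since gcd(8, 15) = 1. 10 = 1×8 + 2. So 8^{10} ≡ 8^{2} ≡ 4 (mod 15)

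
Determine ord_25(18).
Powers of 18 mod 25: 18^1≡18, 18^2≡24, 18^3≡7, 18^4≡1. ord_25(18) = 4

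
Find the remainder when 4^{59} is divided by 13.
By Fermat: 4^{12} ≡ 1 mod 13. 59 = 4×12 + 11. So 4^{59} ≡ 4^{11} ≡ 10 mod 13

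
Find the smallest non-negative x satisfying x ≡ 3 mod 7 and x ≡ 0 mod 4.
M = 7 × 4 = 28. M₁ = 4, y₁ ≡ 2 mod 7. M₂ = 7, y₂ ≡ 3 mod 4. x = 3×4×2 + 0×7×3 ≡ 24 mod 28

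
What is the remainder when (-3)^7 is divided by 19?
By repeated squaring (mod 19): (-3)^{1}≡16, (-3)^{2}≡9, (-3)^{4}≡5. Then (-3)^{7} = (-3)^{4+2+1} ≡ 5 × 9 × 16 ≡ 17 (mod 19)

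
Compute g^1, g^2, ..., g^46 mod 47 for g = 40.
40^1, 40^2, ..., 40^{46} mod 47: [40, 2, 33, 4, 19, 8, 38, 16, 29, 32, 11, 17, 22, 34, 44, 21, 41, 42, 35, 37, 23, 27, 46, 7, 45, 14, 43, 28, 39, 9, 31, 18, 15, 36, 30, 25, 13, 3, 26, 6, 5, 12, 10, 24, 20, 1]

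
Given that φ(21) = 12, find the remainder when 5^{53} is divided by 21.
By Euler: 5^{12} ≡ 1 mod 21 since gcd(5, 21) = 1. 53 = 4×12 + 5. So 5^{53} ≡ 5^{5} ≡ 17 mod 21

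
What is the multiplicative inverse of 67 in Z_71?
Since 71 is prime, by Fermat 67^(-1) ≡ 67^{69} ≡ 53 mod 71. Verify: 67 × 53 = 3551 ≡ 1 mod 71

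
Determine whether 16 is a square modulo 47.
By Euler's criterion: 16^{23} ≡ 1 mod 47. Since this equals 1, 16 is a QR.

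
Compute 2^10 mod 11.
Using Fermat: 2^{10} ≡ 1 (mod 11). 10 ≡ 0 (mod 10). So 2^{10} ≡ 2^{0} ≡ 1 (mod 11)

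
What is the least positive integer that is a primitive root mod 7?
g = 3. Powers: [3, 2, 6, 4, 5, 1] generates all 6 non-zero residues.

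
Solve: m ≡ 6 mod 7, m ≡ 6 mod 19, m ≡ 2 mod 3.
M = 7 × 19 × 3 = 399. M₁ = 57, y₁ ≡ 1 mod 7. M₂ = 21, y₂ ≡ 10 mod 19. M₃ = 133, y₃ ≡ 1 mod 3. m = 6×57×1 + 6×21×10 + 2×133×1 ≡ 272 mod 399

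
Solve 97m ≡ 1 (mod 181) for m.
Since 181 is prime, by Fermat 97^(-1) ≡ 97^{179} ≡ 28 (mod 181). Verify: 97 × 28 = 2716 ≡ 1 (mod 181)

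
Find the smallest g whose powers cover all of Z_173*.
g = 2. For each prime q|172: 2^{86}≡172, 2^{4}≡16, none ≡ 1, so ord_173(2) = 172 and 2 is a primitive root.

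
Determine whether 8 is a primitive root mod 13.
8^{4} ≡ 1 (mod 13) and 4 < 12, so ord_13(8) = 4 ≠ 12 and 8 is not a primitive root.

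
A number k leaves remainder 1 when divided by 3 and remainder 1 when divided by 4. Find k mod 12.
M = 3 × 4 = 12. M₁ = 4, y₁ ≡ 1 mod 3. M₂ = 3, y₂ ≡ 3 mod 4. k = 1×4×1 + 1×3×3 ≡ 1 mod 12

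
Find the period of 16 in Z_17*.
Powers of 16 mod 17: 16^1≡16, 16^2≡1. ord_17(16) = 2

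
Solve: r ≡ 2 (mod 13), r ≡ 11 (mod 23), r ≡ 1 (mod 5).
M = 13 × 23 × 5 = 1495. M₁ = 115, y₁ ≡ 6 (mod 13). M₂ = 65, y₂ ≡ 17 (mod 23). M₃ = 299, y₃ ≡ 4 (mod 5). r = 2×115×6 + 11×65×17 + 1×299×4 ≡ 1276 (mod 1495)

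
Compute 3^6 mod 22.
By repeated squaring (mod 22): 3^{1}≡3, 3^{2}≡9, 3^{4}≡15. Then 3^{6} = 3^{4+2} ≡ 15 × 9 ≡ 3 (mod 22)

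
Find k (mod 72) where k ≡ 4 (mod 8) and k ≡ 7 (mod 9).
M = 8 × 9 = 72. M₁ = 9, y₁ ≡ 1 (mod 8). M₂ = 8, y₂ ≡ 8 (mod 9). k = 4×9×1 + 7×8×8 ≡ 52 (mod 72)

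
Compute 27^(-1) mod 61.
Since 61 is prime, by Fermat 27^(-1) ≡ 27^{59} ≡ 52 mod 61. Verify: 27 × 52 = 1404 ≡ 1 mod 61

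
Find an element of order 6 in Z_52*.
43 has order 6 mod 52 since 43^{6} ≡ 1 mod 52 and no smaller power works.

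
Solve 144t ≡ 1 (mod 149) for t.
Since 149 is prime, by Fermat 144^(-1) ≡ 144^{147} ≡ 119 (mod 149). Verify: 144 × 119 = 17136 ≡ 1 (mod 149)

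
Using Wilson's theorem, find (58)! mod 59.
By Wilson's theorem, (58)! ≡ -1 ≡ 58 mod 59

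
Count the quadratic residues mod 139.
The squaring map on Z_139* is 2-to-1, so there are (138)/2 = 69 QRs.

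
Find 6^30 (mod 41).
By repeated squaring (mod 41): 6^{1}≡6, 6^{2}≡36, 6^{4}≡25, 6^{8}≡10, 6^{16}≡18. Then 6^{30} = 6^{16+8+4+2} ≡ 18 × 10 × 25 × 36 ≡ 9 (mod 41)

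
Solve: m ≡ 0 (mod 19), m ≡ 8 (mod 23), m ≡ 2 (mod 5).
M = 19 × 23 × 5 = 2185. M₁ = 115, y₁ ≡ 1 (mod 19). M₂ = 95, y₂ ≡ 8 (mod 23). M₃ = 437, y₃ ≡ 3 (mod 5). m = 0×115×1 + 8×95×8 + 2×437×3 ≡ 2147 (mod 2185)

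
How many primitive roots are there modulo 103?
There are φ(103-1) = φ(102) = 32 primitive roots modulo 103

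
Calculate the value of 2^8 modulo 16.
By repeated squaring mod 16: 2^{1}≡2, 2^{2}≡4, 2^{4}≡0, 2^{8}≡0. So 2^{8} ≡ 0 mod 16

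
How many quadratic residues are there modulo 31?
The squaring map on Z_31* is 2-to-1, so there are (30)/2 = 15 QRs.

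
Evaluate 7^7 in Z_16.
By repeated squaring (mod 16): 7^{1}≡7, 7^{2}≡1, 7^{4}≡1. Then 7^{7} = 7^{4+2+1} ≡ 1 × 1 × 7 ≡ 7 (mod 16)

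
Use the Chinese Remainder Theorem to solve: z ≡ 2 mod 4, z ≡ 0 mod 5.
M = 4 × 5 = 20. M₁ = 5, y₁ ≡ 1 mod 4. M₂ = 4, y₂ ≡ 4 mod 5. z = 2×5×1 + 0×4×4 ≡ 10 mod 20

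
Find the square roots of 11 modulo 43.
The square roots of 11 mod 43 are 21 and 22. Verify: 21² = 441 ≡ 11 mod 43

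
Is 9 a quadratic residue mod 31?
By Euler's criterion: 9^{15} ≡ 1 mod 31. Since this equals 1, 9 is a QR.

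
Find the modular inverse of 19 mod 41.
Since 41 is prime, by Fermat 19^(-1) ≡ 19^{39} ≡ 13 (mod 41). Verify: 19 × 13 = 247 ≡ 1 (mod 41)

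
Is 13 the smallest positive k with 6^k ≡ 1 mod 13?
Powers of 6 mod 13: 6^1≡6, 6^2≡10, 6^3≡8, 6^4≡9, 6^5≡2, 6^6≡12, 6^7≡7, 6^8≡3, 6^9≡5, 6^10≡4, 6^11≡11, 6^12≡1. Already 6^12≡1, so the order is 12 < 13. No, the actual order is 12.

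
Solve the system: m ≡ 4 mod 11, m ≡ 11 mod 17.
M = 11 × 17 = 187. M₁ = 17, y₁ ≡ 2 mod 11. M₂ = 11, y₂ ≡ 14 mod 17. m = 4×17×2 + 11×11×14 ≡ 147 mod 187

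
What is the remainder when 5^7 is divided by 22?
By repeated squaring (mod 22): 5^{1}≡5, 5^{2}≡3, 5^{4}≡9. Then 5^{7} = 5^{4+2+1} ≡ 9 × 3 × 5 ≡ 3 (mod 22)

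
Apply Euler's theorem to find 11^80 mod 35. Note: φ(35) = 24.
By Euler: 11^{24} ≡ 1 mod 35 since gcd(11, 35) = 1. 80 = 3×24 + 8. So 11^{80} ≡ 11^{8} ≡ 16 mod 35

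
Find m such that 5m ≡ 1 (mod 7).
Since 7 is prime, by Fermat 5^(-1) ≡ 5^{5} ≡ 3 (mod 7). Verify: 5 × 3 = 15 ≡ 1 (mod 7)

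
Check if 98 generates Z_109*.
ord_109(98) divides 108. For each prime q|108: 98^{54}≡108, 98^{36}≡45, none ≡ 1. So 98 has order 108 and is a primitive root mod 109.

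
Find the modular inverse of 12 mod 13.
Since 13 is prime, by Fermat 12^(-1) ≡ 12^{11} ≡ 12 mod 13. Verify: 12 × 12 = 144 ≡ 1 mod 13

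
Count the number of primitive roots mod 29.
Number of primitive roots mod 29 = φ(p-1) = φ(28) = 12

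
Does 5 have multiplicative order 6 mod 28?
Powers of 5 mod 28: 5^1≡5, 5^2≡25, 5^3≡13, 5^4≡9, 5^5≡17, 5^6≡1. First k with 5^k≡1 is k=6. Yes, ord_28(5) = 6.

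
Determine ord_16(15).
Powers of 15 mod 16: 15^1≡15, 15^2≡1. Order = 2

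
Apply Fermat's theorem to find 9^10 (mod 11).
By Fermat's Little Theorem, 9^{10} ≡ 1 (mod 11) since 11 is prime and gcd(9, 11) = 1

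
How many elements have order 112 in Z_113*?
A prime p has φ(p-1) primitive roots; here φ(112) = 48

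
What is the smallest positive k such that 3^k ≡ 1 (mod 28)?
Powers of 3 mod 28: 3^1≡3, 3^2≡9, 3^3≡27, 3^4≡25, 3^5≡19, 3^6≡1. Order = 6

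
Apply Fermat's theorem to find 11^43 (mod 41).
By Fermat: 11^{40} ≡ 1 (mod 41). So 11^{43} = 11^{40} · 11^{3} ≡ 11^{3} ≡ 19 (mod 41)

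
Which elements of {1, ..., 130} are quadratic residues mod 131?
QRs mod 131: {1, 3, 4, 5, 7, 9, 11, 12, 13, 15, 16, 20, 21, 25, 27, 28, 33, 34, 35, 36, 38, 39, 41, 43, 44, 45, 46, 48, 49, 52, 53, 55, 58, 59, 60, 61, 62, 63, 64, 65, 74, 75, 77, 80, 81, 84, 89, 91, 94, 99, 100, 101, 102, 105, 107, 108, 109, 112, 113, 114, 117, 121, 123, 125, 129}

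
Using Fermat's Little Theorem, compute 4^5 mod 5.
By Fermat: 4^{4} ≡ 1 mod 5. So 4^{5} = 4^{4} · 4^{1} ≡ 4^{1} ≡ 4 mod 5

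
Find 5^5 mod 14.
By repeated squaring mod 14: 5^{1}≡5, 5^{2}≡11, 5^{4}≡9. Then 5^{5} = 5^{4+1} ≡ 9 × 5 ≡ 3 mod 14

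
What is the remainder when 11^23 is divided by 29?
By repeated squaring (mod 29): 11^{1}≡11, 11^{2}≡5, 11^{4}≡25, 11^{8}≡16, 11^{16}≡24. Then 11^{23} = 11^{16+4+2+1} ≡ 24 × 25 × 5 × 11 ≡ 27 (mod 29)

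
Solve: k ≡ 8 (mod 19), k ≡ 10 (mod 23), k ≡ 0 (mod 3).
M = 19 × 23 × 3 = 1311. M₁ = 69, y₁ ≡ 8 (mod 19). M₂ = 57, y₂ ≡ 21 (mod 23). M₃ = 437, y₃ ≡ 2 (mod 3). k = 8×69×8 + 10×57×21 + 0×437×2 ≡ 654 (mod 1311)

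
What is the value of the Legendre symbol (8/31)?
(8/31) = 8^{15} mod 31 = 1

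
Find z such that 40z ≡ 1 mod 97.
Since 97 is prime, by Fermat 40^(-1) ≡ 40^{95} ≡ 17 mod 97. Verify: 40 × 17 = 680 ≡ 1 mod 97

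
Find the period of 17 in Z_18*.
Powers of 17 mod 18: 17^1≡17, 17^2≡1. So the order of 17 is 2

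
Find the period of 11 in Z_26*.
Powers of 11 mod 26: 11^1≡11, 11^2≡17, 11^3≡5, 11^4≡3, 11^5≡7, 11^6≡25, 11^7≡15, 11^8≡9, 11^9≡21, 11^10≡23, 11^11≡19, 11^12≡1. ord_26(11) = 12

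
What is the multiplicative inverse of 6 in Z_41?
Since 41 is prime, by Fermat 6^(-1) ≡ 6^{39} ≡ 7 (mod 41). Verify: 6 × 7 = 42 ≡ 1 (mod 41)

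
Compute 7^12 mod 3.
Using Fermat: 7^{2} ≡ 1 (mod 3). 12 ≡ 0 (mod 2). So 7^{12} ≡ 7^{0} ≡ 1 (mod 3)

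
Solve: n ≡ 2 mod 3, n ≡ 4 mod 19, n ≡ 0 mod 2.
M = 3 × 19 × 2 = 114. M₁ = 38, y₁ ≡ 2 mod 3. M₂ = 6, y₂ ≡ 16 mod 19. M₃ = 57, y₃ ≡ 1 mod 2. n = 2×38×2 + 4×6×16 + 0×57×1 ≡ 80 mod 114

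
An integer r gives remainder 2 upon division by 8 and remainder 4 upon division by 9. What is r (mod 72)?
M = 8 × 9 = 72. M₁ = 9, y₁ ≡ 1 (mod 8). M₂ = 8, y₂ ≡ 8 (mod 9). r = 2×9×1 + 4×8×8 ≡ 58 (mod 72)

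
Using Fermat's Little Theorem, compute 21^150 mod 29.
By Fermat: 21^{28} ≡ 1 mod 29. 150 = 5×28 + 10. So 21^{150} ≡ 21^{10} ≡ 4 mod 29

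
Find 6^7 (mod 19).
By repeated squaring (mod 19): 6^{1}≡6, 6^{2}≡17, 6^{4}≡4. Then 6^{7} = 6^{4+2+1} ≡ 4 × 17 × 6 ≡ 9 (mod 19)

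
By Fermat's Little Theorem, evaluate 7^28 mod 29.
By Fermat's Little Theorem, 7^{28} ≡ 1 (mod 29) since 29 is prime and gcd(7, 29) = 1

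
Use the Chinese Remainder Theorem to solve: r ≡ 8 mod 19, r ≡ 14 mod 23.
M = 19 × 23 = 437. M₁ = 23, y₁ ≡ 5 mod 19. M₂ = 19, y₂ ≡ 17 mod 23. r = 8×23×5 + 14×19×17 ≡ 198 mod 437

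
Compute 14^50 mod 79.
By repeated squaring mod 79: 14^{1}≡14, 14^{2}≡38, 14^{4}≡22, 14^{8}≡10, 14^{16}≡21, 14^{32}≡46. Then 14^{50} = 14^{32+16+2} ≡ 46 × 21 × 38 ≡ 52 mod 79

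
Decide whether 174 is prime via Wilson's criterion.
(173)! mod 174 = 0. Since 0 ≢ -1 mod 174, 174 is not prime.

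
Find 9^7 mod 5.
Using Fermat: 9^{4} ≡ 1 mod 5. 7 ≡ 3 mod 4. So 9^{7} ≡ 9^{3} ≡ 4 mod 5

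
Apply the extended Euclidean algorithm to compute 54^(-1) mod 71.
Extended GCD: 54(25) + 71(-19) = 1. So 54^(-1) ≡ 25 (mod 71). Verify: 54 × 25 = 1350 ≡ 1 (mod 71)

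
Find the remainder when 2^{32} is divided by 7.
By Fermat: 2^{6} ≡ 1 mod 7. 32 = 5×6 + 2. So 2^{32} ≡ 2^{2} ≡ 4 mod 7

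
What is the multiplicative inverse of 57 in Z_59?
Since 59 is prime, by Fermat 57^(-1) ≡ 57^{57} ≡ 29 mod 59. Verify: 57 × 29 = 1653 ≡ 1 mod 59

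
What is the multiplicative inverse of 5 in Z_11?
Since 11 is prime, by Fermat 5^(-1) ≡ 5^{9} ≡ 9 mod 11. Verify: 5 × 9 = 45 ≡ 1 mod 11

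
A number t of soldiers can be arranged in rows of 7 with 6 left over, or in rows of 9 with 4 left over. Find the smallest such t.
M = 7 × 9 = 63. M₁ = 9, y₁ ≡ 4 (mod 7). M₂ = 7, y₂ ≡ 4 (mod 9). t = 6×9×4 + 4×7×4 ≡ 13 (mod 63)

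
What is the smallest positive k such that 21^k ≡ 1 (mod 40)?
Powers of 21 mod 40: 21^1≡21, 21^2≡1. So the order of 21 is 2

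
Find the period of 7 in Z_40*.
Powers of 7 mod 40: 7^1≡7, 7^2≡9, 7^3≡23, 7^4≡1. ord_40(7) = 4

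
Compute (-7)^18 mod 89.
By repeated squaring (mod 89): (-7)^{1}≡82, (-7)^{2}≡49, (-7)^{4}≡87, (-7)^{8}≡4, (-7)^{16}≡16. Then (-7)^{18} = (-7)^{16+2} ≡ 16 × 49 ≡ 72 (mod 89)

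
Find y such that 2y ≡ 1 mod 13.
Since 13 is prime, by Fermat 2^(-1) ≡ 2^{11} ≡ 7 mod 13. Verify: 2 × 7 = 14 ≡ 1 mod 13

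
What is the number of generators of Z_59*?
Number of primitive roots mod 59 = φ(p-1) = φ(58) = 28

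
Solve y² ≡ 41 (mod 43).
The square roots of 41 mod 43 are 16 and 27. Verify: 16² = 256 ≡ 41 (mod 43)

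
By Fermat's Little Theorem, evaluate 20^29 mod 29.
By Fermat: 20^{28} ≡ 1 (mod 29). So 20^{29} = 20^{28} · 20^{1} ≡ 20^{1} ≡ 20 (mod 29)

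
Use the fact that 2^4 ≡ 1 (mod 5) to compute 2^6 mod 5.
By Fermat: 2^{4} ≡ 1 (mod 5). So 2^{6} = 2^{4} · 2^{2} ≡ 2^{2} ≡ 4 (mod 5)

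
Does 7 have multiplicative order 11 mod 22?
Powers of 7 mod 22: 7^1≡7, 7^2≡5, 7^3≡13, 7^4≡3, 7^5≡21, 7^6≡15, 7^7≡17, 7^8≡9, 7^9≡19, 7^10≡1. Already 7^10≡1, so the order is 10 < 11. No, the actual order is 10.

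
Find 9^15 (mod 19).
By repeated squaring (mod 19): 9^{1}≡9, 9^{2}≡5, 9^{4}≡6, 9^{8}≡17. Then 9^{15} = 9^{8+4+2+1} ≡ 17 × 6 × 5 × 9 ≡ 11 (mod 19)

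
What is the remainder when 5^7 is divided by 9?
By repeated squaring (mod 9): 5^{1}≡5, 5^{2}≡7, 5^{4}≡4. Then 5^{7} = 5^{4+2+1} ≡ 4 × 7 × 5 ≡ 5 (mod 9)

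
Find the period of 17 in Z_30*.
Powers of 17 mod 30: 17^1≡17, 17^2≡19, 17^3≡23, 17^4≡1. So the order of 17 is 4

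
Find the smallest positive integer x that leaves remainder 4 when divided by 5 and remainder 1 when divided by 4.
M = 5 × 4 = 20. M₁ = 4, y₁ ≡ 4 (mod 5). M₂ = 5, y₂ ≡ 1 (mod 4). x = 4×4×4 + 1×5×1 ≡ 9 (mod 20)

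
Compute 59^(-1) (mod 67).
Since 67 is prime, by Fermat 59^(-1) ≡ 59^{65} ≡ 25 (mod 67). Verify: 59 × 25 = 1475 ≡ 1 (mod 67)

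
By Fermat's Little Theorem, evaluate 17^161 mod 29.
By Fermat: 17^{28} ≡ 1 (mod 29). 161 = 5×28 + 21. So 17^{161} ≡ 17^{21} ≡ 17 (mod 29)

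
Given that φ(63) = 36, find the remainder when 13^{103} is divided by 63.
By Euler: 13^{36} ≡ 1 mod 63 since gcd(13, 63) = 1. 103 = 2×36 + 31. So 13^{103} ≡ 13^{31} ≡ 13 mod 63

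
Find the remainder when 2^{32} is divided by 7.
By Fermat: 2^{6} ≡ 1 (mod 7). 32 = 5×6 + 2. So 2^{32} ≡ 2^{2} ≡ 4 (mod 7)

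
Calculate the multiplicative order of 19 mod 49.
Powers of 19 mod 49: 19^1≡19, 19^2≡18, 19^3≡48, 19^4≡30, 19^5≡31, 19^6≡1. ord_49(19) = 6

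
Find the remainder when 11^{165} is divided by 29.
By Fermat: 11^{28} ≡ 1 mod 29. 165 = 5×28 + 25. So 11^{165} ≡ 11^{25} ≡ 19 mod 29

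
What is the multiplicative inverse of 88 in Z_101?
Since 101 is prime, by Fermat 88^(-1) ≡ 88^{99} ≡ 31 mod 101. Verify: 88 × 31 = 2728 ≡ 1 mod 101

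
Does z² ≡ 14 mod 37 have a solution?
By Euler's criterion: 14^{18} ≡ 36 mod 37. Since this equals -1 (≡ 36), 14 is not a QR.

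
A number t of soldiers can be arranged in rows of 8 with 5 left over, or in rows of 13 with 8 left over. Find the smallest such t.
M = 8 × 13 = 104. M₁ = 13, y₁ ≡ 5 mod 8. M₂ = 8, y₂ ≡ 5 mod 13. t = 5×13×5 + 8×8×5 ≡ 21 mod 104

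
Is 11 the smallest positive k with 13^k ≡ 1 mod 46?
Powers of 13 mod 46: 13^1≡13, 13^2≡31, 13^3≡35, 13^4≡41, 13^5≡27, 13^6≡29, 13^7≡9, 13^8≡25, 13^9≡3, 13^10≡39, 13^11≡1. First k with 13^k≡1 is k=11. Yes, ord_46(13) = 11.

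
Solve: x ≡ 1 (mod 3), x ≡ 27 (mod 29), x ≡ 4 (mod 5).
M = 3 × 29 × 5 = 435. M₁ = 145, y₁ ≡ 1 (mod 3). M₂ = 15, y₂ ≡ 2 (mod 29). M₃ = 87, y₃ ≡ 3 (mod 5). x = 1×145×1 + 27×15×2 + 4×87×3 ≡ 259 (mod 435)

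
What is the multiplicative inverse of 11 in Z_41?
Since 41 is prime, by Fermat 11^(-1) ≡ 11^{39} ≡ 15 mod 41. Verify: 11 × 15 = 165 ≡ 1 mod 41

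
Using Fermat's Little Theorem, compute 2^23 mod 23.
By Fermat: 2^{22} ≡ 1 (mod 23). So 2^{23} = 2^{22} · 2^{1} ≡ 2^{1} ≡ 2 (mod 23)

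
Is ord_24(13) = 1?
Powers of 13 mod 24: 13^1≡13, 13^2≡1. 13^1≡13≢1, so ord ≠ 1. No, the actual order is 2.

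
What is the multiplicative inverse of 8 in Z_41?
Since 41 is prime, by Fermat 8^(-1) ≡ 8^{39} ≡ 36 mod 41. Verify: 8 × 36 = 288 ≡ 1 mod 41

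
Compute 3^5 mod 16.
By repeated squaring mod 16: 3^{1}≡3, 3^{2}≡9, 3^{4}≡1. Then 3^{5} = 3^{4+1} ≡ 1 × 3 ≡ 3 mod 16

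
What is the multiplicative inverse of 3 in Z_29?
Since 29 is prime, by Fermat 3^(-1) ≡ 3^{27} ≡ 10 mod 29. Verify: 3 × 10 = 30 ≡ 1 mod 29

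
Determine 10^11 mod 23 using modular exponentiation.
By repeated squaring mod 23: 10^{1}≡10, 10^{2}≡8, 10^{4}≡18, 10^{8}≡2. Then 10^{11} = 10^{8+2+1} ≡ 2 × 8 × 10 ≡ 22 mod 23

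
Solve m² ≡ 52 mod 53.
The square roots of 52 mod 53 are 23 and 30. Verify: 23² = 529 ≡ 52 mod 53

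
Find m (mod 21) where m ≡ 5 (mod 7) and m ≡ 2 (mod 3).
M = 7 × 3 = 21. M₁ = 3, y₁ ≡ 5 (mod 7). M₂ = 7, y₂ ≡ 1 (mod 3). m = 5×3×5 + 2×7×1 ≡ 5 (mod 21)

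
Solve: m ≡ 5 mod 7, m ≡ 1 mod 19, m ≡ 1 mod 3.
M = 7 × 19 × 3 = 399. M₁ = 57, y₁ ≡ 1 mod 7. M₂ = 21, y₂ ≡ 10 mod 19. M₃ = 133, y₃ ≡ 1 mod 3. m = 5×57×1 + 1×21×10 + 1×133×1 ≡ 229 mod 399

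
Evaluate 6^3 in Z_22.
6^{3} = 216 ≡ 18 (mod 22)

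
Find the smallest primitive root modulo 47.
g = 5. For each prime q|46: 5^{23}≡46, 5^{2}≡25, none ≡ 1, so ord_47(5) = 46 and 5 is a primitive root.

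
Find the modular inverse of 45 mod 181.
Since 181 is prime, by Fermat 45^(-1) ≡ 45^{179} ≡ 177 mod 181. Verify: 45 × 177 = 7965 ≡ 1 mod 181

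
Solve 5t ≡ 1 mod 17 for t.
Since 17 is prime, by Fermat 5^(-1) ≡ 5^{15} ≡ 7 mod 17. Verify: 5 × 7 = 35 ≡ 1 mod 17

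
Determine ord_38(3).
Powers of 3 mod 38: 3^1≡3, 3^2≡9, 3^3≡27, 3^4≡5, 3^5≡15, 3^6≡7, 3^7≡21, 3^8≡25, 3^9≡37, 3^10≡35, 3^11≡29, 3^12≡11, 3^13≡33, 3^14≡23, 3^15≡31, 3^16≡17, 3^17≡13, 3^18≡1. So the order of 3 is 18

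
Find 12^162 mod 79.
Using Fermat: 12^{78} ≡ 1 mod 79. 162 ≡ 6 mod 78. So 12^{162} ≡ 12^{6} ≡ 21 mod 79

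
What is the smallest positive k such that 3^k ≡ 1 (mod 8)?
Powers of 3 mod 8: 3^1≡3, 3^2≡1. ord_8(3) = 2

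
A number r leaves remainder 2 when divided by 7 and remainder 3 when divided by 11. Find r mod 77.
M = 7 × 11 = 77. M₁ = 11, y₁ ≡ 2 mod 7. M₂ = 7, y₂ ≡ 8 mod 11. r = 2×11×2 + 3×7×8 ≡ 58 mod 77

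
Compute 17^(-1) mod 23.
Since 23 is prime, by Fermat 17^(-1) ≡ 17^{21} ≡ 19 mod 23. Verify: 17 × 19 = 323 ≡ 1 mod 23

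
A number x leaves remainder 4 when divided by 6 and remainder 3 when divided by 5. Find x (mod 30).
M = 6 × 5 = 30. M₁ = 5, y₁ ≡ 5 (mod 6). M₂ = 6, y₂ ≡ 1 (mod 5). x = 4×5×5 + 3×6×1 ≡ 28 (mod 30)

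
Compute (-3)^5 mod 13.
By repeated squaring mod 13: (-3)^{1}≡10, (-3)^{2}≡9, (-3)^{4}≡3. Then (-3)^{5} = (-3)^{4+1} ≡ 3 × 10 ≡ 4 mod 13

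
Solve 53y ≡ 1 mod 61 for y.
Since 61 is prime, by Fermat 53^(-1) ≡ 53^{59} ≡ 38 mod 61. Verify: 53 × 38 = 2014 ≡ 1 mod 61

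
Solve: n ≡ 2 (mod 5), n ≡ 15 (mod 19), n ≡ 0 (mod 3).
M = 5 × 19 × 3 = 285. M₁ = 57, y₁ ≡ 3 (mod 5). M₂ = 15, y₂ ≡ 14 (mod 19). M₃ = 95, y₃ ≡ 2 (mod 3). n = 2×57×3 + 15×15×14 + 0×95×2 ≡ 72 (mod 285)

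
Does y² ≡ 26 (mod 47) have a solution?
By Euler's criterion: 26^{23} ≡ 46 (mod 47). Since this equals -1 (≡ 46), 26 is not a QR.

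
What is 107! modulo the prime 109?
(108)! = (107)! × (108) ≡ -1 mod 109. So (107)! ≡ -1 × (108)^(-1) ≡ (-1)×(-1) = 1 mod 109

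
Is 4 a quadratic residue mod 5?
By Euler's criterion: 4^{2} ≡ 1 (mod 5). Since this equals 1, 4 is a QR.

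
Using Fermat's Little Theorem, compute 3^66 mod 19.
By Fermat: 3^{18} ≡ 1 mod 19. 66 = 3×18 + 12. So 3^{66} ≡ 3^{12} ≡ 11 mod 19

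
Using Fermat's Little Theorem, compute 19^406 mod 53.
By Fermat: 19^{52} ≡ 1 (mod 53). 406 ≡ 42 (mod 52). So 19^{406} ≡ 19^{42} ≡ 29 (mod 53)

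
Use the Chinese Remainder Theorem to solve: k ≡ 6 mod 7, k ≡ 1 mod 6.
M = 7 × 6 = 42. M₁ = 6, y₁ ≡ 6 mod 7. M₂ = 7, y₂ ≡ 1 mod 6. k = 6×6×6 + 1×7×1 ≡ 13 mod 42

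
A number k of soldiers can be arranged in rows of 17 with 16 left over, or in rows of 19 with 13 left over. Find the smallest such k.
M = 17 × 19 = 323. M₁ = 19, y₁ ≡ 9 mod 17. M₂ = 17, y₂ ≡ 9 mod 19. k = 16×19×9 + 13×17×9 ≡ 203 mod 323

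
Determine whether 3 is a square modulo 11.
By Euler's criterion: 3^{5} ≡ 1 mod 11. Since this equals 1, 3 is a QR.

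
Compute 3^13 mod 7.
Using Fermat: 3^{6} ≡ 1 (mod 7). 13 ≡ 1 (mod 6). So 3^{13} ≡ 3^{1} ≡ 3 (mod 7)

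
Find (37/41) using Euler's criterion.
(37/41) = 37^{20} mod 41 = 1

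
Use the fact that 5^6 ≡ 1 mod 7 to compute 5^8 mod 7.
By Fermat: 5^{6} ≡ 1 mod 7. So 5^{8} = 5^{6} · 5^{2} ≡ 5^{2} ≡ 4 mod 7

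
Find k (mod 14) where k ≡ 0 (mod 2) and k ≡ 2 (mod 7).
M = 2 × 7 = 14. M₁ = 7, y₁ ≡ 1 (mod 2). M₂ = 2, y₂ ≡ 4 (mod 7). k = 0×7×1 + 2×2×4 ≡ 2 (mod 14)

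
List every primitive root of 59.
There are φ(58) = 28 primitive roots mod 59: {2, 6, 8, 10, 11, 13, 14, 18, 23, 24, 30, 31, 32, 33, 34, 37, 38, 39, 40, 42, 43, 44, 47, 50, 52, 54, 55, 56}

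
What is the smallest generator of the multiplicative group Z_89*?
g = 3. Powers: [3, 9, 27, 81, 65, 17, 51, ...] generates all 88 non-zero residues.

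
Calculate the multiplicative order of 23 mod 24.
Powers of 23 mod 24: 23^1≡23, 23^2≡1. So the order of 23 is 2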